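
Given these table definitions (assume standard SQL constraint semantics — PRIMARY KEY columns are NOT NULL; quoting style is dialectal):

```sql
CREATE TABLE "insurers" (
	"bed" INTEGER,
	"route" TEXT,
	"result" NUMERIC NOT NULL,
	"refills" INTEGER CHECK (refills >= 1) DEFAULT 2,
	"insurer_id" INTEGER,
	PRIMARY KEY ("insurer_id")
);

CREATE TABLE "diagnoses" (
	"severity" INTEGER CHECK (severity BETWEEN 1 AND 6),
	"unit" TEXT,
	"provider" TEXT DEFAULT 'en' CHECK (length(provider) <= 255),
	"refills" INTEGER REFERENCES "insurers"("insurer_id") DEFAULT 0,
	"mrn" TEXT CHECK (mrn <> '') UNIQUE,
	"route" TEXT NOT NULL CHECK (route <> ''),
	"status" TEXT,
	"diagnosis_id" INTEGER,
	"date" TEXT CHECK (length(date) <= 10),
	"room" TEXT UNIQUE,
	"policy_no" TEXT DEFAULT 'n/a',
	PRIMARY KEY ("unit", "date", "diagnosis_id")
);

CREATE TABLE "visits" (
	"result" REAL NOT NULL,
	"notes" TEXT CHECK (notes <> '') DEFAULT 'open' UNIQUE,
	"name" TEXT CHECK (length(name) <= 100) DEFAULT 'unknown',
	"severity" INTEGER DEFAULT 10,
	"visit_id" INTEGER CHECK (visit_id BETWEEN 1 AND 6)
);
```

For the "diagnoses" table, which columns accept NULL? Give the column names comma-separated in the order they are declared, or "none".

severity, provider, refills, mrn, status, room, policy_no

- severity: CHECK does not forbid NULL (a CHECK constraint passes when its expression is NULL) → nullable.
- unit: part of the PRIMARY KEY, which implies NOT NULL → not nullable.
- provider: CHECK does not forbid NULL (a CHECK constraint passes when its expression is NULL) → nullable.
- refills: a foreign key column may be NULL unless separately constrained → nullable.
- mrn: CHECK does not forbid NULL (a CHECK constraint passes when its expression is NULL) → nullable.
- route: declared NOT NULL → not nullable.
- status: no NOT NULL constraint applies → nullable.
- diagnosis_id: part of the PRIMARY KEY, which implies NOT NULL → not nullable.
- date: part of the PRIMARY KEY, which implies NOT NULL → not nullable.
- room: UNIQUE does not imply NOT NULL → nullable.
- policy_no: DEFAULT only fills an omitted column; an explicit NULL is still allowed → nullable.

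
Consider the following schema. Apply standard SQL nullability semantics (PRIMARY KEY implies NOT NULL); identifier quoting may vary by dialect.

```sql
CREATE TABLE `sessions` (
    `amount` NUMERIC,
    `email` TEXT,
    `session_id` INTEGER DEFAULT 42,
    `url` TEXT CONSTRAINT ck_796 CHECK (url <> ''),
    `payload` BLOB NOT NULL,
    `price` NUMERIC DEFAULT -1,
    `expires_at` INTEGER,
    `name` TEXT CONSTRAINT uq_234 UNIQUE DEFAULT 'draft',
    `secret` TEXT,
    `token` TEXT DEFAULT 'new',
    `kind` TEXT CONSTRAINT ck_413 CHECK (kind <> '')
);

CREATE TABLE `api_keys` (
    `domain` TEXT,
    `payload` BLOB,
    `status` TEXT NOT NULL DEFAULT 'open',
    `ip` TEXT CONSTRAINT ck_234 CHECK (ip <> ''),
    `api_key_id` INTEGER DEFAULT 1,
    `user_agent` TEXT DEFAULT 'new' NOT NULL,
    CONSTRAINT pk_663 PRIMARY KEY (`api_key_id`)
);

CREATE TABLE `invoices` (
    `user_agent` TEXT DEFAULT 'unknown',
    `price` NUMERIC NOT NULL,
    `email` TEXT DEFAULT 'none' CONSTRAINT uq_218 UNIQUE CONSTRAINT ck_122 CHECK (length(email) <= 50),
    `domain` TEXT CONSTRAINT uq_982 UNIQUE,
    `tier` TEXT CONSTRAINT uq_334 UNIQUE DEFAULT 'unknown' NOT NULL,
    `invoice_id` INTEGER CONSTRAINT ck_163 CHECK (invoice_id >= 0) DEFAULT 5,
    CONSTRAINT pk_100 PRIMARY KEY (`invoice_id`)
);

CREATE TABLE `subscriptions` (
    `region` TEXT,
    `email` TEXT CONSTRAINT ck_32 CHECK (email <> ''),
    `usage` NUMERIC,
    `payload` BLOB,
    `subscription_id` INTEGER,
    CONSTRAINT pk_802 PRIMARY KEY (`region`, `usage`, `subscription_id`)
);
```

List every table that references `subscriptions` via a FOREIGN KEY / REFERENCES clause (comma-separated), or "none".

No REFERENCES clause anywhere in the schema names subscriptions.

none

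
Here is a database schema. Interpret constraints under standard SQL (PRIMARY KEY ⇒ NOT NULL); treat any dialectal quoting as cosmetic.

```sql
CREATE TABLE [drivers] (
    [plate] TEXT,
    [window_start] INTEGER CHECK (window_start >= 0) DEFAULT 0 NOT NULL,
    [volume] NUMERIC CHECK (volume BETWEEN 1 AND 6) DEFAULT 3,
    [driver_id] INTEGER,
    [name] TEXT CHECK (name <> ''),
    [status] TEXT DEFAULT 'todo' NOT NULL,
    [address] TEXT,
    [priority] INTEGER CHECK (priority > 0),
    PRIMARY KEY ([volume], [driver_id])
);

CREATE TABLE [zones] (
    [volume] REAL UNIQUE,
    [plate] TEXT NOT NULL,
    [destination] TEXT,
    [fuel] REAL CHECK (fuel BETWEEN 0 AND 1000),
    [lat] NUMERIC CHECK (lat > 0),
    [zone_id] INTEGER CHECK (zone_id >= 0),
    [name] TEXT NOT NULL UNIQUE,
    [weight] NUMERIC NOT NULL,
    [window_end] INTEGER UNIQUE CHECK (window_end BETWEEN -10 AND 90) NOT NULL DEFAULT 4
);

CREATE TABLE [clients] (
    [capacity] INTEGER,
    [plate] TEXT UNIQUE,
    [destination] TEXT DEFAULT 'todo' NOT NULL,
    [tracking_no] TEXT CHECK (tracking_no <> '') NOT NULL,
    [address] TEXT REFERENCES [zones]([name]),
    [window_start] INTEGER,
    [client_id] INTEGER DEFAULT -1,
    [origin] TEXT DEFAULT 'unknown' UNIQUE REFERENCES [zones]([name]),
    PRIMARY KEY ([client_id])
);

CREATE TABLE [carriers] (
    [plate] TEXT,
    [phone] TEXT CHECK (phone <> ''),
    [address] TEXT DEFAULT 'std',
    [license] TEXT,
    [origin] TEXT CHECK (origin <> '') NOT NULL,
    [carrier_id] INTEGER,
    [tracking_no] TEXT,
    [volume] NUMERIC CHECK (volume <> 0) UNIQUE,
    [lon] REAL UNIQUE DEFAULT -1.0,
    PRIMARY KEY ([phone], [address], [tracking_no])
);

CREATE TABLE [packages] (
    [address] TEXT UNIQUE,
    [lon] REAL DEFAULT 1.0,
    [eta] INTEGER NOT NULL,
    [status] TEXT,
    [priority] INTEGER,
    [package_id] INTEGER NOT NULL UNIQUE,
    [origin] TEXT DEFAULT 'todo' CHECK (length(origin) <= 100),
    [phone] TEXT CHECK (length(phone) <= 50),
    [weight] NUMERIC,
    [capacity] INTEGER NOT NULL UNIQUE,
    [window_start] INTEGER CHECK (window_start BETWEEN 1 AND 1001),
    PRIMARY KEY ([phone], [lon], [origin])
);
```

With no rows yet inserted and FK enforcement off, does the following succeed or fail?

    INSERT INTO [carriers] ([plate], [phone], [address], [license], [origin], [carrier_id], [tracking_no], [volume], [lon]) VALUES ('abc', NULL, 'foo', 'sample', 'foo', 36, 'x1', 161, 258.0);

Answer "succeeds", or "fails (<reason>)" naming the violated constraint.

phone is explicitly set to NULL, but phone is part of the PRIMARY KEY (implied NOT NULL).

fails (NOT NULL on phone)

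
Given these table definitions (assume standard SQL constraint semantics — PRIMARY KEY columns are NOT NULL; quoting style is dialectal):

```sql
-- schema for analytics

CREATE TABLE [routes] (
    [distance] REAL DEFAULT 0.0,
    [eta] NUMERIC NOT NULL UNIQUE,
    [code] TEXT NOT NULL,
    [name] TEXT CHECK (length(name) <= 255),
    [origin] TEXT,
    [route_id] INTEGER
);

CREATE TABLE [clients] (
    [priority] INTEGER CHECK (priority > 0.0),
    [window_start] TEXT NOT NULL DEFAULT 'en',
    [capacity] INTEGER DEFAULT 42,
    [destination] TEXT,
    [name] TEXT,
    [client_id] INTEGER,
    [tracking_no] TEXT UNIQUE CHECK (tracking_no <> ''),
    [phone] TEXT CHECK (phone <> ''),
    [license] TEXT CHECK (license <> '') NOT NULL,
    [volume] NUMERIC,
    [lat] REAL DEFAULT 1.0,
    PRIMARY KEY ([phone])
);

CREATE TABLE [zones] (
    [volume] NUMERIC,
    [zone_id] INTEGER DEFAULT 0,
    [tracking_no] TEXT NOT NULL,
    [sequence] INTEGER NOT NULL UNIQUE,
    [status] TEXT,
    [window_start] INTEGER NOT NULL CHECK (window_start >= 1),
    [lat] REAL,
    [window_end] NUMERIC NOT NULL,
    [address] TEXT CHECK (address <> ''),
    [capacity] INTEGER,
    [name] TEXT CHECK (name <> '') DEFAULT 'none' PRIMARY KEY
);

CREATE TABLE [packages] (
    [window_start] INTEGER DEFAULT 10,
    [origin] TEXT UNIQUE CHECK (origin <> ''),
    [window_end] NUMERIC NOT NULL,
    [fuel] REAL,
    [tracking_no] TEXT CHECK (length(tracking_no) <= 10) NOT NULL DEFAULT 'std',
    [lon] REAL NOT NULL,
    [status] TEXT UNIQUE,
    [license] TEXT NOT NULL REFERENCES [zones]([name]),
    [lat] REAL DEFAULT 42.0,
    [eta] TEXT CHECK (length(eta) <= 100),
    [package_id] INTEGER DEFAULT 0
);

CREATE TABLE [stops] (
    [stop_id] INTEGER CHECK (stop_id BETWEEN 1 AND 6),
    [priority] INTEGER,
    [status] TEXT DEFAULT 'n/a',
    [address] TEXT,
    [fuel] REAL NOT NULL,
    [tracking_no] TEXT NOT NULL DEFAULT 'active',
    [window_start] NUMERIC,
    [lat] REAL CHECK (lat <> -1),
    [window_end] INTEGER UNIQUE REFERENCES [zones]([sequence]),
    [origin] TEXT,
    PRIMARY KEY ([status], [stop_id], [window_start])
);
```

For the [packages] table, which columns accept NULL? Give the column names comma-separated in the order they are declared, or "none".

window_start, origin, fuel, status, lat, eta, package_id

- window_start: DEFAULT only fills an omitted column; an explicit NULL is still allowed → nullable.
- origin: CHECK does not forbid NULL (a CHECK constraint passes when its expression is NULL) → nullable.
- window_end: declared NOT NULL → not nullable.
- fuel: no NOT NULL constraint applies → nullable.
- tracking_no: declared NOT NULL → not nullable.
- lon: declared NOT NULL → not nullable.
- status: UNIQUE does not imply NOT NULL → nullable.
- license: declared NOT NULL → not nullable.
- lat: DEFAULT only fills an omitted column; an explicit NULL is still allowed → nullable.
- eta: CHECK does not forbid NULL (a CHECK constraint passes when its expression is NULL) → nullable.
- package_id: DEFAULT only fills an omitted column; an explicit NULL is still allowed → nullable.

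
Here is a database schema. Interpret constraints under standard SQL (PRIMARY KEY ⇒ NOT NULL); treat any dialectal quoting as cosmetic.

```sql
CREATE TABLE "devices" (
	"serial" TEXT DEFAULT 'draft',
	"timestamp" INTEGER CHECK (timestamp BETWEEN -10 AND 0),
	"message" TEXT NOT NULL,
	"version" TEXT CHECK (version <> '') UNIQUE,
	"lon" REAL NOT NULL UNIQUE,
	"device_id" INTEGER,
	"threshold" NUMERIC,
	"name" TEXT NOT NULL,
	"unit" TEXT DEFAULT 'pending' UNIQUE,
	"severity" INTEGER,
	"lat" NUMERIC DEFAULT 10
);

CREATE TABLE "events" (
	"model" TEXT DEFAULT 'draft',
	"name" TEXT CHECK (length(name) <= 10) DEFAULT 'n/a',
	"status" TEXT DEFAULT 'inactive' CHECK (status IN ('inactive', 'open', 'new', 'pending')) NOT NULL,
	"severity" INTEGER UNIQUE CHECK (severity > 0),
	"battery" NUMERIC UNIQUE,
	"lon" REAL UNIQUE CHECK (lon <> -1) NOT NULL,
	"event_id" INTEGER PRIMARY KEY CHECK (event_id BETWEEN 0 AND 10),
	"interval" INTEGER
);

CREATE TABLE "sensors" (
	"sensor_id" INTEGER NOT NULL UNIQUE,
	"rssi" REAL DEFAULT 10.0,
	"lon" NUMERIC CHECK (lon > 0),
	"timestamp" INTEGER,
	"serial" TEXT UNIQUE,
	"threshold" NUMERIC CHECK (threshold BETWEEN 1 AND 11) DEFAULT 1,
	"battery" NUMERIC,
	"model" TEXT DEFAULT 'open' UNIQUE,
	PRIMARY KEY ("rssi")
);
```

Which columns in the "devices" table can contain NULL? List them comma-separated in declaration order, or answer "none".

serial, timestamp, version, device_id, threshold, unit, severity, lat

- serial: DEFAULT only fills an omitted column; an explicit NULL is still allowed → nullable.
- timestamp: CHECK does not forbid NULL (a CHECK constraint passes when its expression is NULL) → nullable.
- message: declared NOT NULL → not nullable.
- version: CHECK does not forbid NULL (a CHECK constraint passes when its expression is NULL) → nullable.
- lon: declared NOT NULL → not nullable.
- device_id: no NOT NULL constraint applies → nullable.
- threshold: no NOT NULL constraint applies → nullable.
- name: declared NOT NULL → not nullable.
- unit: UNIQUE does not imply NOT NULL → nullable.
- severity: no NOT NULL constraint applies → nullable.
- lat: DEFAULT only fills an omitted column; an explicit NULL is still allowed → nullable.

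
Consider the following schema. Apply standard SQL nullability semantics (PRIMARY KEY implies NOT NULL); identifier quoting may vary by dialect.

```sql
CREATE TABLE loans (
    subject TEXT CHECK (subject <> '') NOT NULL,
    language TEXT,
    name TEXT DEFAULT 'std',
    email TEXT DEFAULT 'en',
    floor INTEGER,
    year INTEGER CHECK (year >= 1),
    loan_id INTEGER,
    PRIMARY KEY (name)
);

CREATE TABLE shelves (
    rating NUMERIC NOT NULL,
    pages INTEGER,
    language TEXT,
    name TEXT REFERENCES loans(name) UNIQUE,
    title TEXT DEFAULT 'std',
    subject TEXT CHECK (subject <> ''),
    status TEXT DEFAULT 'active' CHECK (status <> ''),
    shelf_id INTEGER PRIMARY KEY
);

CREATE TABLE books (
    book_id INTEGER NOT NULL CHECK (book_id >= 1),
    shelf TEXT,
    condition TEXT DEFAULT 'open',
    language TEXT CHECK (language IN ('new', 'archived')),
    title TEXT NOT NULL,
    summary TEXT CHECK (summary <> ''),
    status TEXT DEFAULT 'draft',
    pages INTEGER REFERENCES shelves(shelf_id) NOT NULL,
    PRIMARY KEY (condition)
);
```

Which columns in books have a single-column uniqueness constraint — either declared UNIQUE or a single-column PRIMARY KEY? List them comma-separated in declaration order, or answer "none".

- book_id: no UNIQUE or single-column PK constraint.
- shelf: no UNIQUE or single-column PK constraint.
- condition: single-column PRIMARY KEY → unique.
- language: no UNIQUE or single-column PK constraint.
- title: no UNIQUE or single-column PK constraint.
- summary: no UNIQUE or single-column PK constraint.
- status: no UNIQUE or single-column PK constraint.
- pages: no UNIQUE or single-column PK constraint.

condition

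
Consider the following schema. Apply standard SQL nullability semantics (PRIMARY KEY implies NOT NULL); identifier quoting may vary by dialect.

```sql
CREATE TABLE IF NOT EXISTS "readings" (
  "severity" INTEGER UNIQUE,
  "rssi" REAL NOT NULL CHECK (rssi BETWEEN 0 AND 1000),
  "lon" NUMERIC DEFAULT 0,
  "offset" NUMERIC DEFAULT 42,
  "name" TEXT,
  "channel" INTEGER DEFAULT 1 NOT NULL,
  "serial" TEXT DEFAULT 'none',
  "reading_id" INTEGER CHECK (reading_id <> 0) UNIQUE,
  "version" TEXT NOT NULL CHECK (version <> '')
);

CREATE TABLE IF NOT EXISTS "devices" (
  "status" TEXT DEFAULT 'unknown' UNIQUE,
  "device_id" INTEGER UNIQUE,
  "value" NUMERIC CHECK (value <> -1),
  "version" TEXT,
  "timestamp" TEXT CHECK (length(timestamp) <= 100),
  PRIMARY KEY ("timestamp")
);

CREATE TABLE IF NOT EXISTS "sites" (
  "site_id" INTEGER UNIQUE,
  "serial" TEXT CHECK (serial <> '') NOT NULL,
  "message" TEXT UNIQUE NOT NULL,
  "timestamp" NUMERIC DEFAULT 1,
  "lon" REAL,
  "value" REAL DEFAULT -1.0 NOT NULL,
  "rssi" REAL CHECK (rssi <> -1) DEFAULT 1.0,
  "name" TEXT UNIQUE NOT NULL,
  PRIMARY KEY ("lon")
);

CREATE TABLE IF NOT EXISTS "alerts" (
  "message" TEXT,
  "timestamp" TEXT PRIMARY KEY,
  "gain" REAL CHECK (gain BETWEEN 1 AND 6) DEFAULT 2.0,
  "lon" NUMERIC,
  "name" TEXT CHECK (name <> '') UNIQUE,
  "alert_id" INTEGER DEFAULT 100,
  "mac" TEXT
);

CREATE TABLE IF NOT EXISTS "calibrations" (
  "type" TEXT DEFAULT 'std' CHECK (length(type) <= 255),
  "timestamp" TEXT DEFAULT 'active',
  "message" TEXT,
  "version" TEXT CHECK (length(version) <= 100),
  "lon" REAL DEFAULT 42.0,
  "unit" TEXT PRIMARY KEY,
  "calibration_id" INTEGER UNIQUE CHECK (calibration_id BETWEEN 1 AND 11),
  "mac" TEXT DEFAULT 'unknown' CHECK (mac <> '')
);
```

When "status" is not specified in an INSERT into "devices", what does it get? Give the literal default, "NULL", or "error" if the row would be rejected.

'unknown'

status has an explicit DEFAULT 'unknown'.
When the column is omitted from an INSERT, that default is used.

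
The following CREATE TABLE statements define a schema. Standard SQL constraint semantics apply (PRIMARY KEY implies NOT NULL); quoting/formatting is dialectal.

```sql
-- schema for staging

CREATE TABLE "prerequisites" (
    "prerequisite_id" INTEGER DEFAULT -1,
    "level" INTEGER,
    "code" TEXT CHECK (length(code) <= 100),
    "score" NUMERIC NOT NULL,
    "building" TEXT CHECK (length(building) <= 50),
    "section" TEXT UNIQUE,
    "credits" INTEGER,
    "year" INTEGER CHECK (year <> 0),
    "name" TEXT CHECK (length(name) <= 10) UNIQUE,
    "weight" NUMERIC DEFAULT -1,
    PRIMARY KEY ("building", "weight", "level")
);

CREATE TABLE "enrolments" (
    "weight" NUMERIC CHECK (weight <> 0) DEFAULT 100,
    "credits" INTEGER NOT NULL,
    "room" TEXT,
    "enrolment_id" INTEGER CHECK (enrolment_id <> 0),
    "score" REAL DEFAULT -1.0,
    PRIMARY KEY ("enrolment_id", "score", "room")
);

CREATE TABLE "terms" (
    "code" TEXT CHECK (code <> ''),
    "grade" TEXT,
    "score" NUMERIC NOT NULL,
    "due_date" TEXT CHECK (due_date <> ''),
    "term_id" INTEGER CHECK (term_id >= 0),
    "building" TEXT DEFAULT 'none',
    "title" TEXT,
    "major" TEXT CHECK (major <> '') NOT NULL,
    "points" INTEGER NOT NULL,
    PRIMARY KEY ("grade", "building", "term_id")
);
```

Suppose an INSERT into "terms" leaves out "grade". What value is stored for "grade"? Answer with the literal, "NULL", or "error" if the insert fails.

grade has no DEFAULT clause.
Omitting it would insert NULL, but it is part of the PRIMARY KEY, so the INSERT fails.

error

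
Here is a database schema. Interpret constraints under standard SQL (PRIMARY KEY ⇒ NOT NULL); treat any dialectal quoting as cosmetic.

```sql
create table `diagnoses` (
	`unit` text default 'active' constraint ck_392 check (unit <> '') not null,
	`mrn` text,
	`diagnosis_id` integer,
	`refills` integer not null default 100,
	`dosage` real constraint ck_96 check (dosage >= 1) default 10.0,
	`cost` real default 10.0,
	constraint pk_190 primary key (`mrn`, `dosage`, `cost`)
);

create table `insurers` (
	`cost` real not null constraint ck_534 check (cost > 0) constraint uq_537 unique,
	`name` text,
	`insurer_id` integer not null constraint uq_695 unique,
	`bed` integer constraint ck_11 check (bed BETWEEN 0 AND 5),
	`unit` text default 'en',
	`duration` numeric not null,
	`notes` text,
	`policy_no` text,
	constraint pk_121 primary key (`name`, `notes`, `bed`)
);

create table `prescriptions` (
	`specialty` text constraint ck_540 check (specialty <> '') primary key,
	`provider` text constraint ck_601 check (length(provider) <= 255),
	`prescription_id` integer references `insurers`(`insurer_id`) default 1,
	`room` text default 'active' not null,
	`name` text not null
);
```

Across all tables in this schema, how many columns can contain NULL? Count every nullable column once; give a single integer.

diagnoses: 1 nullable (diagnosis_id — PK (mrn, dosage, cost) and explicit NOT NULL columns excluded).
insurers: 2 nullable (unit, policy_no — PK (name, notes, bed) and explicit NOT NULL columns excluded).
prescriptions: 2 nullable (provider, prescription_id — PK (specialty) and explicit NOT NULL columns excluded).
Total: 1 + 2 + 2 = 5.

5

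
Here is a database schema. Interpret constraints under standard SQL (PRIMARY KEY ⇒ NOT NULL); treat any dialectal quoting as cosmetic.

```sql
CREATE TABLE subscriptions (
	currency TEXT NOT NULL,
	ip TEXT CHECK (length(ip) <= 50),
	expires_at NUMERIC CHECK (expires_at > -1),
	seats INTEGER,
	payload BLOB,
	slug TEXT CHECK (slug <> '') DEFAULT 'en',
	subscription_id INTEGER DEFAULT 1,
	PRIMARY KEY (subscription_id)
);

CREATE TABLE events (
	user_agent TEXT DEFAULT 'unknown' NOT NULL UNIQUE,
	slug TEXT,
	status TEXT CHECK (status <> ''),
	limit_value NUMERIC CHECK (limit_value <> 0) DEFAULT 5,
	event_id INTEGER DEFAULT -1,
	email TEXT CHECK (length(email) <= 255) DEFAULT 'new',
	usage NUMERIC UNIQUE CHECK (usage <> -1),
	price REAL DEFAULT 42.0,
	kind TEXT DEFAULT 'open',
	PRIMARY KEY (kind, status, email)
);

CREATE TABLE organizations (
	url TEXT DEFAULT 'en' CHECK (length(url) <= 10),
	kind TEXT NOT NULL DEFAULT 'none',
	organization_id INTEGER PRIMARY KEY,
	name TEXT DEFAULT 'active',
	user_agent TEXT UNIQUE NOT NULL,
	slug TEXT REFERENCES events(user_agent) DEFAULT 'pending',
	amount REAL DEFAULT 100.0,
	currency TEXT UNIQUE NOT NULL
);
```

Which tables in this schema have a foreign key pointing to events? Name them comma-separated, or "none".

organizations

- organizations.slug references events(user_agent).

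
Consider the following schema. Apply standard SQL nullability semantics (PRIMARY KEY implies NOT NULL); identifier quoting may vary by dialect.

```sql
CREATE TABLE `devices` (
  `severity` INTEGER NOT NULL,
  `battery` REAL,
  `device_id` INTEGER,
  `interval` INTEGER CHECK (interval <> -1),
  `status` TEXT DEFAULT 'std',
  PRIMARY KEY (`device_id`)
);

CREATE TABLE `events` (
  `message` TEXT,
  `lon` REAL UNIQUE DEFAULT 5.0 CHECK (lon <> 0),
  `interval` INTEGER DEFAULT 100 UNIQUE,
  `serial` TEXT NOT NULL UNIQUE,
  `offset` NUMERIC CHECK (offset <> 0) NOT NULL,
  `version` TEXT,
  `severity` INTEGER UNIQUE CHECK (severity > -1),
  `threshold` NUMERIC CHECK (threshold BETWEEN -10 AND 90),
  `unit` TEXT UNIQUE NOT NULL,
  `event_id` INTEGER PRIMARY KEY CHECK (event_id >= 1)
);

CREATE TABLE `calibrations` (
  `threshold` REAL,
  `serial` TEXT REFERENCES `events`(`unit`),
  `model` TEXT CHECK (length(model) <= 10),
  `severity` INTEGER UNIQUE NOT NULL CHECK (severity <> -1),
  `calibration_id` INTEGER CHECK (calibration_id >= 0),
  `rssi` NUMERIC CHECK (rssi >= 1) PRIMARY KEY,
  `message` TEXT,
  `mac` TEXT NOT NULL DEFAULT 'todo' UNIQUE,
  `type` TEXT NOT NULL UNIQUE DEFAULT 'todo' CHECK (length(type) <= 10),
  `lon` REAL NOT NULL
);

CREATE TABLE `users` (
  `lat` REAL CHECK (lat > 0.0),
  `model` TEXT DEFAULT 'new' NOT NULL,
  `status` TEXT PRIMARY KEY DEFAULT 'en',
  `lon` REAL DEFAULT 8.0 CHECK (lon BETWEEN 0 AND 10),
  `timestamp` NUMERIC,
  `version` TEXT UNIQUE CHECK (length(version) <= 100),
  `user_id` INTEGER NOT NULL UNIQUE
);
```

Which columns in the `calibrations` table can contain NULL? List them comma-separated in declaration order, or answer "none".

- threshold: no NOT NULL constraint applies → nullable.
- serial: a foreign key column may be NULL unless separately constrained → nullable.
- model: CHECK does not forbid NULL (a CHECK constraint passes when its expression is NULL) → nullable.
- severity: declared NOT NULL → not nullable.
- calibration_id: CHECK does not forbid NULL (a CHECK constraint passes when its expression is NULL) → nullable.
- rssi: part of the PRIMARY KEY, which implies NOT NULL → not nullable.
- message: no NOT NULL constraint applies → nullable.
- mac: declared NOT NULL → not nullable.
- type: declared NOT NULL → not nullable.
- lon: declared NOT NULL → not nullable.

threshold, serial, model, calibration_id, message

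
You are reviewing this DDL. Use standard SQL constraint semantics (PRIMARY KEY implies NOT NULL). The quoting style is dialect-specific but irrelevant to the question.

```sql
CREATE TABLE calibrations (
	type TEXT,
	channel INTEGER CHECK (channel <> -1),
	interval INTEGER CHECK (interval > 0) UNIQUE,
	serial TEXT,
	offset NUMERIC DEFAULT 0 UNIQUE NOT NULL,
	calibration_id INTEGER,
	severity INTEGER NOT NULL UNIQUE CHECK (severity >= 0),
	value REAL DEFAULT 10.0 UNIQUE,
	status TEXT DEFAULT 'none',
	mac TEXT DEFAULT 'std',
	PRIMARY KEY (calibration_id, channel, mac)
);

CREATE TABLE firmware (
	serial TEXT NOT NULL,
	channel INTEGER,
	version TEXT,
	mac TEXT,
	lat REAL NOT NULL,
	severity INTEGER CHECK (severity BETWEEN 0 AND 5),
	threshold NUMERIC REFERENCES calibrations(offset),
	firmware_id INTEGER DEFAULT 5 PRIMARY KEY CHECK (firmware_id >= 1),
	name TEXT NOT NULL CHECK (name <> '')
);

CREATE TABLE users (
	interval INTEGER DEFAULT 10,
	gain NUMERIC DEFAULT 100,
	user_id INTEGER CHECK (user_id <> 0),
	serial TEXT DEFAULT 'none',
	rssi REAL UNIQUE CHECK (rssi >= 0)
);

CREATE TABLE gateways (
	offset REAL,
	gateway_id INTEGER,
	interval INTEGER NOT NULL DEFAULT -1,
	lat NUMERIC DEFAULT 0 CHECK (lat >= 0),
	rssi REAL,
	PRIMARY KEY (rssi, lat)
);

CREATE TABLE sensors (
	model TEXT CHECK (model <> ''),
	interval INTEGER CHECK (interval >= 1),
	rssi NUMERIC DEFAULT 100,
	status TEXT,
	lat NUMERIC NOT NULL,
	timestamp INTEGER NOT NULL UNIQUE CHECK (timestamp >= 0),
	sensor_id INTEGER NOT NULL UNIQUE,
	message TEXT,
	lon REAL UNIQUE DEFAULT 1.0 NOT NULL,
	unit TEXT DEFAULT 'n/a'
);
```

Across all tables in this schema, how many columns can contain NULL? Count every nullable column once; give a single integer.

23

calibrations: 5 nullable (type, interval, serial, value, status — PK (calibration_id, channel, mac) and explicit NOT NULL columns excluded).
firmware: 5 nullable (channel, version, mac, severity, threshold — PK (firmware_id) and explicit NOT NULL columns excluded).
users: 5 nullable (interval, gain, user_id, serial, rssi — PK none and explicit NOT NULL columns excluded).
gateways: 2 nullable (offset, gateway_id — PK (rssi, lat) and explicit NOT NULL columns excluded).
sensors: 6 nullable (model, interval, rssi, status, message, unit — PK none and explicit NOT NULL columns excluded).
Total: 5 + 5 + 5 + 2 + 6 = 23.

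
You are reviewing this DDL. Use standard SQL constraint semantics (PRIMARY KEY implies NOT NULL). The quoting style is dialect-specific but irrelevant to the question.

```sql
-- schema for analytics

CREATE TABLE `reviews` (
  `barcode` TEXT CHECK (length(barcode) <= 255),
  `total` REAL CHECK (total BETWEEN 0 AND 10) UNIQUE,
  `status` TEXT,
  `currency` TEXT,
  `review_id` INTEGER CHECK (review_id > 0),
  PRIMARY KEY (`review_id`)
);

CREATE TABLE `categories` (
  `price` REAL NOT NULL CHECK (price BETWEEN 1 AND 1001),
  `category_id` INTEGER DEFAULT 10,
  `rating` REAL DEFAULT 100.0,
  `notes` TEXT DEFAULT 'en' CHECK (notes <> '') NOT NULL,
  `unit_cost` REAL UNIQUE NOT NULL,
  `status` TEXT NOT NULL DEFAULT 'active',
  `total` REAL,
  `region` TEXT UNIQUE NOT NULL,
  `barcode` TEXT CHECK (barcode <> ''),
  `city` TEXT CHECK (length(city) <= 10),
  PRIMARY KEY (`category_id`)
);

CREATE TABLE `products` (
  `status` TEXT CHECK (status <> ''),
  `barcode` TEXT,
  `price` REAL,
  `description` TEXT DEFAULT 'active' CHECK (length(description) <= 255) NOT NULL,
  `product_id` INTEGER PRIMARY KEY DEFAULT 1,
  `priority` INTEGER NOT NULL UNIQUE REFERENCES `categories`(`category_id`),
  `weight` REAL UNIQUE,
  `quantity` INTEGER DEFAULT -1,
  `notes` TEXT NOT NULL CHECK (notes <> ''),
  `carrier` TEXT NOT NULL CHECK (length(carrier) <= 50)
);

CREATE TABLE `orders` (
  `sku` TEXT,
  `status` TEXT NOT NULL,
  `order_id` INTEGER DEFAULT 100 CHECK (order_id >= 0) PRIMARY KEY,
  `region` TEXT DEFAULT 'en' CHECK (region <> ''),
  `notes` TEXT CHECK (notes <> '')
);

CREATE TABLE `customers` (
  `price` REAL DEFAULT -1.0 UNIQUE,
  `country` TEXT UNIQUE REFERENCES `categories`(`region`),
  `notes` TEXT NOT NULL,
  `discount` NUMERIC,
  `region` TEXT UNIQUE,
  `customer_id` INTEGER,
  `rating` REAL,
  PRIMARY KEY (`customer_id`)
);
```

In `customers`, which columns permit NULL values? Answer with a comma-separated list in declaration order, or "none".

price, country, discount, region, rating

- price: UNIQUE does not imply NOT NULL → nullable.
- country: a foreign key column may be NULL unless separately constrained → nullable.
- notes: declared NOT NULL → not nullable.
- discount: no NOT NULL constraint applies → nullable.
- region: UNIQUE does not imply NOT NULL → nullable.
- customer_id: part of the PRIMARY KEY, which implies NOT NULL → not nullable.
- rating: no NOT NULL constraint applies → nullable.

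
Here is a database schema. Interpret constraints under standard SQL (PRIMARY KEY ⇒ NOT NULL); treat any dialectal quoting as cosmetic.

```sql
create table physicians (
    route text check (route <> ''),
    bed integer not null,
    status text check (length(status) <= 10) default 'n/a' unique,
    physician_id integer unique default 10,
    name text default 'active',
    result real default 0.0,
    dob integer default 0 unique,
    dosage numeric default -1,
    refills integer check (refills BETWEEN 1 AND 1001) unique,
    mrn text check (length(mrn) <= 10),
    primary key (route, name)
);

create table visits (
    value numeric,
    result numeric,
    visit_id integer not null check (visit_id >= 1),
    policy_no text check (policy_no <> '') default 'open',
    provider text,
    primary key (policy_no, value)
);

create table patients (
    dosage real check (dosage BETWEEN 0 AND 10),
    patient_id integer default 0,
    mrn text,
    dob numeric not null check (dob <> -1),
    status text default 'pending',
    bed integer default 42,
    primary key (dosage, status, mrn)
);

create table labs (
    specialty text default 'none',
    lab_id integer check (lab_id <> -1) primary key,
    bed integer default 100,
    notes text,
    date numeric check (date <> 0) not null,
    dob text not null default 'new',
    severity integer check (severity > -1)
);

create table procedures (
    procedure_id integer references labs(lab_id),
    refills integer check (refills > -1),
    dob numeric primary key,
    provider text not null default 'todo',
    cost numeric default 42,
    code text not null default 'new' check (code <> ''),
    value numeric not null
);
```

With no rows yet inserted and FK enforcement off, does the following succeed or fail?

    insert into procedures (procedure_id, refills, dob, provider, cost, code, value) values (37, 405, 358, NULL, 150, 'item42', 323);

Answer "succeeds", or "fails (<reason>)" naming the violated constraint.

fails (NOT NULL on provider)

provider is explicitly set to NULL, but provider is declared NOT NULL.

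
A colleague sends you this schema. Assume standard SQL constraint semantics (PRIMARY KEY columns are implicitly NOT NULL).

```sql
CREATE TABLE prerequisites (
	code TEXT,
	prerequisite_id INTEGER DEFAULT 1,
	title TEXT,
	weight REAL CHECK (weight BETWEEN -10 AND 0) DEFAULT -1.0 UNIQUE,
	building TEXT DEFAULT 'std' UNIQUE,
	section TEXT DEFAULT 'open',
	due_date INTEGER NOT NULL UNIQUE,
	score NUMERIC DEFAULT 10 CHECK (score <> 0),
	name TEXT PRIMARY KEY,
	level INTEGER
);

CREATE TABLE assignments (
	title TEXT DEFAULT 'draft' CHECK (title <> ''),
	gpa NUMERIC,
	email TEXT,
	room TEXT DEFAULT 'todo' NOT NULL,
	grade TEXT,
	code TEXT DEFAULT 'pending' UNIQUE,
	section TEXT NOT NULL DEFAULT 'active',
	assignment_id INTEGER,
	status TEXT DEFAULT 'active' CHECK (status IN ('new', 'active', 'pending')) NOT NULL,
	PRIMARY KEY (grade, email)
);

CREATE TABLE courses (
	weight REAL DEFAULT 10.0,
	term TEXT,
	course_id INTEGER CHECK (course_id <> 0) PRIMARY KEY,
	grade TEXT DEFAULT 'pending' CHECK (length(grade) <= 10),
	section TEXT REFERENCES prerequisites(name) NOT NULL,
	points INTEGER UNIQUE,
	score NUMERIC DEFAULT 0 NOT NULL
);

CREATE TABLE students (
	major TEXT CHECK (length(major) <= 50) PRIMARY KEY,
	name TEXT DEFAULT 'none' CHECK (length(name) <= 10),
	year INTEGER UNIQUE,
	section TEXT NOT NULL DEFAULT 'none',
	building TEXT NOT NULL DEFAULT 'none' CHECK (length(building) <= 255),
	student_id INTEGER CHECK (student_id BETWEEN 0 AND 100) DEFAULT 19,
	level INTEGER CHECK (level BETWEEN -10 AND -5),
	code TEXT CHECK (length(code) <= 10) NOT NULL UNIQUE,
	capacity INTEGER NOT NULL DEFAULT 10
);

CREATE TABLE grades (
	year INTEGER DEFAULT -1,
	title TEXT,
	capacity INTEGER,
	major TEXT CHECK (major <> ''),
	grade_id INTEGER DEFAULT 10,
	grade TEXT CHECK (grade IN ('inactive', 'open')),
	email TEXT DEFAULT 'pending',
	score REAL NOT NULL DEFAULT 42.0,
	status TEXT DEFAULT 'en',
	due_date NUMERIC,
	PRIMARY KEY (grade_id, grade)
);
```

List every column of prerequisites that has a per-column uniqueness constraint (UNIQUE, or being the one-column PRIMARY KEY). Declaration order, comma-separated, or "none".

- code: no UNIQUE or single-column PK constraint.
- prerequisite_id: no UNIQUE or single-column PK constraint.
- title: no UNIQUE or single-column PK constraint.
- weight: declared UNIQUE → unique.
- building: declared UNIQUE → unique.
- section: no UNIQUE or single-column PK constraint.
- due_date: declared UNIQUE → unique.
- score: no UNIQUE or single-column PK constraint.
- name: single-column PRIMARY KEY → unique.
- level: no UNIQUE or single-column PK constraint.

weight, building, due_date, name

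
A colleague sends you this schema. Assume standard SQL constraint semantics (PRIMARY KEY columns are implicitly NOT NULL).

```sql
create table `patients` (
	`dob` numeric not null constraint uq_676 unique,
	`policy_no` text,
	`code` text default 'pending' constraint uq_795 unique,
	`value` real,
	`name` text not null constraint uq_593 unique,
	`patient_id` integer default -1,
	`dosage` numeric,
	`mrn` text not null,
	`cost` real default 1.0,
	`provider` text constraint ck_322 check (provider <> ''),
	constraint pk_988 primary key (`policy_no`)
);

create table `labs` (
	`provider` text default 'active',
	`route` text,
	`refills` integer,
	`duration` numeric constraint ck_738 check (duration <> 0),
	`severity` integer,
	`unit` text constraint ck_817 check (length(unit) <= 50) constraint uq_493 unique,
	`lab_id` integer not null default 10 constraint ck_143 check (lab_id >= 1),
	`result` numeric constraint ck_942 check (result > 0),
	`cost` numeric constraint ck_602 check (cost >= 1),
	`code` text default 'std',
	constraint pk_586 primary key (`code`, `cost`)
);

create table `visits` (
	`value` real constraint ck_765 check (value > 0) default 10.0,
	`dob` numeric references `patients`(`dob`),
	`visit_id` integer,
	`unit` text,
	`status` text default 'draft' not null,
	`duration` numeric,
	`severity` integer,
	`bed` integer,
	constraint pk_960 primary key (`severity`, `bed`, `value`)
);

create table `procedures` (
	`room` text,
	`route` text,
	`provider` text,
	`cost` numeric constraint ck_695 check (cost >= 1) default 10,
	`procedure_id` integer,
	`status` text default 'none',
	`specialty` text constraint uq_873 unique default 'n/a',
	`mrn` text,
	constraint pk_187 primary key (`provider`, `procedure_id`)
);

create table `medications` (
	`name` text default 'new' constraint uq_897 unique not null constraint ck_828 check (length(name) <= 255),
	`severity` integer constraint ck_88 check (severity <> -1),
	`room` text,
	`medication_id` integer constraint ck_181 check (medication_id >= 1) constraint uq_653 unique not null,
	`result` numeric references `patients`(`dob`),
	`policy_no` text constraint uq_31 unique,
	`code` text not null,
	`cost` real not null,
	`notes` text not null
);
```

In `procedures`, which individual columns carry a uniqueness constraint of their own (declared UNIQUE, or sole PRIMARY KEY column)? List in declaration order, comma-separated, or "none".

- room: no UNIQUE or single-column PK constraint.
- route: no UNIQUE or single-column PK constraint.
- provider: part of a composite PRIMARY KEY — only the tuple is unique, not this column on its own.
- cost: no UNIQUE or single-column PK constraint.
- procedure_id: part of a composite PRIMARY KEY — only the tuple is unique, not this column on its own.
- status: no UNIQUE or single-column PK constraint.
- specialty: declared UNIQUE → unique.
- mrn: no UNIQUE or single-column PK constraint.

specialty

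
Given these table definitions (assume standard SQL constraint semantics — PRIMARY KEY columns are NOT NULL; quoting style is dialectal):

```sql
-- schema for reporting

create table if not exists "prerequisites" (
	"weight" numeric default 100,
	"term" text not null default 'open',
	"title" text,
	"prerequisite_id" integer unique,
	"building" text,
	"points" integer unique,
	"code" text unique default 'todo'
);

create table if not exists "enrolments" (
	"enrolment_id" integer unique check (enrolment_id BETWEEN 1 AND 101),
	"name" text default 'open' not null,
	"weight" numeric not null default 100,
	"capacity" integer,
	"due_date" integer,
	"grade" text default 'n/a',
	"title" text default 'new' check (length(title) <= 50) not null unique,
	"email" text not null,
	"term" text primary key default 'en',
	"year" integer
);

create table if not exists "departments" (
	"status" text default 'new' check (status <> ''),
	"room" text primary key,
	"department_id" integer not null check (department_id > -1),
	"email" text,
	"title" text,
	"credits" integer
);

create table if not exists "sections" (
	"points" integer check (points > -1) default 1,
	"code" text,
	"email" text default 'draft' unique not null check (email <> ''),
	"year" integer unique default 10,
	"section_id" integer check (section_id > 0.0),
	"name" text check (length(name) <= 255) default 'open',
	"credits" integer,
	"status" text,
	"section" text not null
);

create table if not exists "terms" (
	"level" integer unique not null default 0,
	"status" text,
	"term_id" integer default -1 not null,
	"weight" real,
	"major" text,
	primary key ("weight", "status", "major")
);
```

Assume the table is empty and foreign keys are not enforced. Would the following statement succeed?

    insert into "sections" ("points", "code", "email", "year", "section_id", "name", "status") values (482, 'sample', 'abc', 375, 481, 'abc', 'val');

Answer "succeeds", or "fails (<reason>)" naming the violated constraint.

section is omitted from the column list and has no DEFAULT, so it would receive NULL.
But section is declared NOT NULL.

fails (NOT NULL on section)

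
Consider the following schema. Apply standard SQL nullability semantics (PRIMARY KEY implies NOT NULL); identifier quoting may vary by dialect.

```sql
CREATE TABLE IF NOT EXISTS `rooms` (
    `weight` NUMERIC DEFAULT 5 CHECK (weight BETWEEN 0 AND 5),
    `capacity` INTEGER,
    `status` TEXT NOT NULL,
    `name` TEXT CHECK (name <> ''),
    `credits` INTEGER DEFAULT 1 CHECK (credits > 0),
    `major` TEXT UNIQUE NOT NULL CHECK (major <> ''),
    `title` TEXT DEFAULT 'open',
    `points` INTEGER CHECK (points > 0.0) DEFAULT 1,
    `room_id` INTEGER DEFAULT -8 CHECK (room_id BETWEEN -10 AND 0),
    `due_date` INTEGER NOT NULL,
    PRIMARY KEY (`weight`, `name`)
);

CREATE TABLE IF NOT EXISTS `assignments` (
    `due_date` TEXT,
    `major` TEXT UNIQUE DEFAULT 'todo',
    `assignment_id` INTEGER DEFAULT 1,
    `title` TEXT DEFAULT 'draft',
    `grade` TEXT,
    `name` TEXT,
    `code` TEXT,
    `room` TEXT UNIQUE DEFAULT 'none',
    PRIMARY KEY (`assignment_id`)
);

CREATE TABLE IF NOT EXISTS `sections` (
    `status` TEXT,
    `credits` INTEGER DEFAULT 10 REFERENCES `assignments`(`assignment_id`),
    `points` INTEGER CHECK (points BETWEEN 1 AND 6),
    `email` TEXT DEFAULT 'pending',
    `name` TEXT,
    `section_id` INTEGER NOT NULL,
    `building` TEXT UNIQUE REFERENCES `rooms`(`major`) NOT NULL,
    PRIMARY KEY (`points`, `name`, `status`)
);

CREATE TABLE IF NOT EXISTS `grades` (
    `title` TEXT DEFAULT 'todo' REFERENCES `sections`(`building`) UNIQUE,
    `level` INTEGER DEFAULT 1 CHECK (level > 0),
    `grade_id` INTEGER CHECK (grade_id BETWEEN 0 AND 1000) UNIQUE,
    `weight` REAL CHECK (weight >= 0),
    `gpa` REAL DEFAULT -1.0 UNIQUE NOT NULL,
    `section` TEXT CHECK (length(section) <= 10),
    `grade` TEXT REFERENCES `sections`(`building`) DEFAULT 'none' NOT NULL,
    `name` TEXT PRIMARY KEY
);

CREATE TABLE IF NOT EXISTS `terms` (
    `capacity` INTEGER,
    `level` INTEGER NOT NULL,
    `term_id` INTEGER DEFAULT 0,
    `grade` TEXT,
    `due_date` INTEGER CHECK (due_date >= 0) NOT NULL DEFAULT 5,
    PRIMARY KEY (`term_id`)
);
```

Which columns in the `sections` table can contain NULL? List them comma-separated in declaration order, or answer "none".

- status: part of the PRIMARY KEY, which implies NOT NULL → not nullable.
- credits: a foreign key column may be NULL unless separately constrained → nullable.
- points: part of the PRIMARY KEY, which implies NOT NULL → not nullable.
- email: DEFAULT only fills an omitted column; an explicit NULL is still allowed → nullable.
- name: part of the PRIMARY KEY, which implies NOT NULL → not nullable.
- section_id: declared NOT NULL → not nullable.
- building: declared NOT NULL → not nullable.

credits, email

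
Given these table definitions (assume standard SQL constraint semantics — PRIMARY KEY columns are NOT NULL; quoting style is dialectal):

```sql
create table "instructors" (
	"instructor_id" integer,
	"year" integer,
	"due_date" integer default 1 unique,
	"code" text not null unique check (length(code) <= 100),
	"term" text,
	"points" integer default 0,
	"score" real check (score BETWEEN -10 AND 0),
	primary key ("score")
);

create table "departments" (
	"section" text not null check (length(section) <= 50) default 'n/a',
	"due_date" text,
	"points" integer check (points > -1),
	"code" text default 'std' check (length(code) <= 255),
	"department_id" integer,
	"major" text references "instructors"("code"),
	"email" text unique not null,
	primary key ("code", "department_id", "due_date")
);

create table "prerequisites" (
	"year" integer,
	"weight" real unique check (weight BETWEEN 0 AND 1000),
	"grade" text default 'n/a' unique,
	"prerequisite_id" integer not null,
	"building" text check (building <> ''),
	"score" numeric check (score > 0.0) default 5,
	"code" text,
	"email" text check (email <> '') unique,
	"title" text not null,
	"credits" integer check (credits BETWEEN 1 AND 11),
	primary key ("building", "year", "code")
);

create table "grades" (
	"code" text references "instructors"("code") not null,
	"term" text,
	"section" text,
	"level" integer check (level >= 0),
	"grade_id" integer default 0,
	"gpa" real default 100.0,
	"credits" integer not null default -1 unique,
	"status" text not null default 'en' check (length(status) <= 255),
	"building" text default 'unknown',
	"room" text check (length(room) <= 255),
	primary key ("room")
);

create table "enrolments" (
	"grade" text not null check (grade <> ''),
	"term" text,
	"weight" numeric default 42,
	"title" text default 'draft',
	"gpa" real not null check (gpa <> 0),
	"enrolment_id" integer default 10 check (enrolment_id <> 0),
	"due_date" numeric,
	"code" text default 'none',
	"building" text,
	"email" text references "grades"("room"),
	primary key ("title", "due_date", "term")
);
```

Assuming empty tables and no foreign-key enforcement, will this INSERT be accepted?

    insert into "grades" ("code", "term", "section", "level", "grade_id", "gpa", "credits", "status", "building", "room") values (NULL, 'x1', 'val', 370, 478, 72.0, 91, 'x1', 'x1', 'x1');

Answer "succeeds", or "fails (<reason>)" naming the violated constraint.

code is explicitly set to NULL, but code is declared NOT NULL.

fails (NOT NULL on code)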